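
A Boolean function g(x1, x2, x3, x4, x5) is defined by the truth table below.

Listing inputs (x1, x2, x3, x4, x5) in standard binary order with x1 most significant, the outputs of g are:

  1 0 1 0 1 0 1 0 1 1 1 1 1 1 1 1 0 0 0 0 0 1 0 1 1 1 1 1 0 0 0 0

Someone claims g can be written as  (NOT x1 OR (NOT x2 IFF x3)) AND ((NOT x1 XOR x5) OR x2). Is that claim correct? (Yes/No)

Yes

Evaluate (NOT x1 OR (NOT x2 IFF x3)) AND ((NOT x1 XOR x5) OR x2) on each row and compare to g:
  x1=0, x2=0, x3=0, x4=0, x5=0: formula gives 1, g = 1 ✓
  x1=0, x2=0, x3=0, x4=0, x5=1: formula gives 0, g = 0 ✓
  x1=0, x2=0, x3=0, x4=1, x5=0: formula gives 1, g = 1 ✓
  x1=0, x2=0, x3=0, x4=1, x5=1: formula gives 0, g = 0 ✓
  …and likewise for the remaining 28 rows.
All 32 rows match — the expression computes g exactly.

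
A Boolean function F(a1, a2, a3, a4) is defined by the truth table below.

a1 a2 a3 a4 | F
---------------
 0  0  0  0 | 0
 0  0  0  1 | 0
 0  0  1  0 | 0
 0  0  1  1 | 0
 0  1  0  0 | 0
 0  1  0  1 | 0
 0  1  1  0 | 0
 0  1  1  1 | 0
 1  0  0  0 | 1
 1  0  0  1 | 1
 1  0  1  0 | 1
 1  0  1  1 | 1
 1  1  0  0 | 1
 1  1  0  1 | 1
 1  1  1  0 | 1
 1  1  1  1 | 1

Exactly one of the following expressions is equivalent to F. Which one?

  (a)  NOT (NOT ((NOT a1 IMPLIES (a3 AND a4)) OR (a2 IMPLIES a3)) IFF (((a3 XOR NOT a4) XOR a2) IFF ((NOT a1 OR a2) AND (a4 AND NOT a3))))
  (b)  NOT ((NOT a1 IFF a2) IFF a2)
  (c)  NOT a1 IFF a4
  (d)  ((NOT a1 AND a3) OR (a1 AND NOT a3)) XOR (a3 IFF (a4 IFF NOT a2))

(a): at (0,0,1,0) it gives 1, but F = 0 — eliminated.
(c): at (0,0,0,1) it gives 1, but F = 0 — eliminated.
(d): at (0,0,0,0) it gives 1, but F = 0 — eliminated.
That leaves (b). Evaluating it on every row reproduces the table of F exactly.

b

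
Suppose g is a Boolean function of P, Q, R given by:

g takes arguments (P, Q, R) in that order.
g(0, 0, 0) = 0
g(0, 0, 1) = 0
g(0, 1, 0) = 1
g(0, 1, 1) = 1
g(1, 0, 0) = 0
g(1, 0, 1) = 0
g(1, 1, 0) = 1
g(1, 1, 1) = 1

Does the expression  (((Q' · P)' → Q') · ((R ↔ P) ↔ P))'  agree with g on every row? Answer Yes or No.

No

Test each input against both g and the formula:
  P=0, Q=0, R=0: formula gives 1, but g = 0 ✗
A single disagreement suffices: at (0,0,0) they differ, so the formula does not compute g.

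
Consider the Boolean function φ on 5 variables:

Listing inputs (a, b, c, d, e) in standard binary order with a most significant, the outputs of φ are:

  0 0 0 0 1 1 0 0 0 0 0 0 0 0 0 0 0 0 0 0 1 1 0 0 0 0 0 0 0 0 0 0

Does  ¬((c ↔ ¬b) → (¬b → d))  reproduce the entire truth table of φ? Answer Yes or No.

Yes

Check the formula against φ row by row:
  a=0, b=0, c=0, d=0, e=0: formula gives 0, φ = 0 ✓
  a=0, b=0, c=0, d=0, e=1: formula gives 0, φ = 0 ✓
  a=0, b=0, c=0, d=1, e=0: formula gives 0, φ = 0 ✓
  a=0, b=0, c=0, d=1, e=1: formula gives 0, φ = 0 ✓
  … (the remaining 28 rows also agree.)
No disagreement on any input; they are logically equivalent.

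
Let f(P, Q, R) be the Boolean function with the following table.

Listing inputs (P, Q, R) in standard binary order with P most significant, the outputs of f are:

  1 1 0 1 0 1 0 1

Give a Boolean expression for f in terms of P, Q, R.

f is 0 on only 3 rows — (0,1,0), (1,0,0), (1,1,0). Writing each as a minterm (¬P·Q·¬R, P·¬Q·¬R, P·Q·¬R) and OR-ing them characterizes exactly where f=0, so f is the negation of that disjunction.

f(P, Q, R) = ~((((~P & Q) & ~R) | ((P & ~Q) & ~R)) | ((P & Q) & ~R))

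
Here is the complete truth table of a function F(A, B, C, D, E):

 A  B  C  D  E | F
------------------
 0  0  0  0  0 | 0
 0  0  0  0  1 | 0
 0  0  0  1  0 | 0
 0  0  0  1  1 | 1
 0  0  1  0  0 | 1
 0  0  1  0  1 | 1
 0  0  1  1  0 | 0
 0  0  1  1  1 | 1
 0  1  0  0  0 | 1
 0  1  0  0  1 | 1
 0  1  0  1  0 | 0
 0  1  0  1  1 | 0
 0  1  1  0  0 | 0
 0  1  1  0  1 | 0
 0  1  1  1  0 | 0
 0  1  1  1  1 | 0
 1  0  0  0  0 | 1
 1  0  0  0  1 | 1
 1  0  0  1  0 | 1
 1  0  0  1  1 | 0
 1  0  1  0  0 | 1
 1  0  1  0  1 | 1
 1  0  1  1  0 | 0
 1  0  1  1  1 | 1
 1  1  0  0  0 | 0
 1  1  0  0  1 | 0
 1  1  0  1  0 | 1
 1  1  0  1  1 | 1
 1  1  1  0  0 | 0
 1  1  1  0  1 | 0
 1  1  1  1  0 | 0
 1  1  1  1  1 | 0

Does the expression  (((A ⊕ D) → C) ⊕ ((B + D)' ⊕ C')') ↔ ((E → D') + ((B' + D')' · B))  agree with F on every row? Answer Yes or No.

Yes

Test each input against both F and the formula:
  A=0, B=0, C=0, D=0, E=0: formula gives 0, F = 0 ✓
  A=0, B=0, C=0, D=0, E=1: formula gives 0, F = 0 ✓
  A=0, B=0, C=0, D=1, E=0: formula gives 0, F = 0 ✓
  A=0, B=0, C=0, D=1, E=1: formula gives 1, F = 1 ✓
  …and likewise for the remaining 28 rows.
No disagreement on any input; they are logically equivalent.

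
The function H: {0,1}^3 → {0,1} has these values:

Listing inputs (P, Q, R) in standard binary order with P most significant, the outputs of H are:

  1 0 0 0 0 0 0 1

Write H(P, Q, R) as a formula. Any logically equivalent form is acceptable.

The 1-rows are (0,0,0), (1,1,1). Each contributes one minterm — ¬P·¬Q·¬R; P·Q·R — and their disjunction is a sum-of-products form of H.

H(P, Q, R) = ((NOT P AND NOT Q) AND NOT R) OR ((P AND Q) AND R)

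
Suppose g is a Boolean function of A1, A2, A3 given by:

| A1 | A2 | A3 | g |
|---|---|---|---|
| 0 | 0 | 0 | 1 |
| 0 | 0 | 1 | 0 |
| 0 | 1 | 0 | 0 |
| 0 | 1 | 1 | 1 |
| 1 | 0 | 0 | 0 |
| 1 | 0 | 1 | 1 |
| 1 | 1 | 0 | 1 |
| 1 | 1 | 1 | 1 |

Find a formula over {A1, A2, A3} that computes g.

There are just 3 zero rows: (0,0,1), (0,1,0), (1,0,0). Their minterms are ¬A1·¬A2·A3, ¬A1·A2·¬A3, A1·¬A2·¬A3; the OR of those covers precisely the 0-outputs, and negating it yields g.

g(A1, A2, A3) = NOT ((((NOT A1 AND NOT A2) AND A3) OR ((NOT A1 AND A2) AND NOT A3)) OR ((A1 AND NOT A2) AND NOT A3))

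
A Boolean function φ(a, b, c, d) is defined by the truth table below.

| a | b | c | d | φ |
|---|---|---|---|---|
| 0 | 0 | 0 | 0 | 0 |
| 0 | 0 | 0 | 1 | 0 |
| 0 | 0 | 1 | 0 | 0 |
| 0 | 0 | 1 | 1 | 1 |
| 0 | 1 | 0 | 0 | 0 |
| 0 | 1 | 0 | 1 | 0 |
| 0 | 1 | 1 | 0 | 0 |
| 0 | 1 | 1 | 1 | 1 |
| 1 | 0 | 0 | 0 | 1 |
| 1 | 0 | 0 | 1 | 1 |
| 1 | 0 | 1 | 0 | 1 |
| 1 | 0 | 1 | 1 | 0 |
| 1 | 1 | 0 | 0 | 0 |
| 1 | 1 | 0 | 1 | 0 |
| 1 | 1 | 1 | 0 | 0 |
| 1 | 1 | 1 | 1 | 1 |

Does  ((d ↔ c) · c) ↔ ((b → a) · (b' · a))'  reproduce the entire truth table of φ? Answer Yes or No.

Yes

Evaluate ((d ↔ c) · c) ↔ ((b → a) · (b' · a))' on each row and compare to φ:
  a=0, b=0, c=0, d=0: formula gives 0, φ = 0 ✓
  a=0, b=0, c=0, d=1: formula gives 0, φ = 0 ✓
  a=0, b=0, c=1, d=0: formula gives 0, φ = 0 ✓
  a=0, b=0, c=1, d=1: formula gives 1, φ = 1 ✓
  …and likewise for the remaining 12 rows.
Every row agrees, so the formula is equivalent.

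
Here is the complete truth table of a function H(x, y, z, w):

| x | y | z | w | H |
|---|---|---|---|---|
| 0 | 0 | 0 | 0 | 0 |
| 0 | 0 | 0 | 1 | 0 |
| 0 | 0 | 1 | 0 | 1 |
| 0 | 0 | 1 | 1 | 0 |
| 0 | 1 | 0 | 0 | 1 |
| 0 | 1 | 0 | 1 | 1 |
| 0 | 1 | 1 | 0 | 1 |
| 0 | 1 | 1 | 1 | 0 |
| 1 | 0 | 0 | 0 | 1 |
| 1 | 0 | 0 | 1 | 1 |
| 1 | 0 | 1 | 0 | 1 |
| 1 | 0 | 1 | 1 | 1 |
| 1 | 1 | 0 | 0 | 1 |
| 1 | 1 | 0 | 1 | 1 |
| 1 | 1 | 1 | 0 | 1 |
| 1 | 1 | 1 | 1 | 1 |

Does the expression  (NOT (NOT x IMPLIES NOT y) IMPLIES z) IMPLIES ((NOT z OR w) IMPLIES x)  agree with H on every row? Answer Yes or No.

Evaluate (NOT (NOT x IMPLIES NOT y) IMPLIES z) IMPLIES ((NOT z OR w) IMPLIES x) on each row and compare to H:
  x=0, y=0, z=0, w=0: formula gives 0, H = 0 ✓
  x=0, y=0, z=0, w=1: formula gives 0, H = 0 ✓
  x=0, y=0, z=1, w=0: formula gives 1, H = 1 ✓
  x=0, y=0, z=1, w=1: formula gives 0, H = 0 ✓
  … (the remaining 12 rows also agree.)
Every row agrees, so the formula is equivalent.

Yes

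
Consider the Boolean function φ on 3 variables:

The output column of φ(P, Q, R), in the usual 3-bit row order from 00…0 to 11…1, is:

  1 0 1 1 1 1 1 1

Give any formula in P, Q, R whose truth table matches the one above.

φ(P, Q, R) = NOT ((NOT P AND NOT Q) AND R)

φ is 0 on exactly one input, (0,0,1), whose minterm is ¬P·¬Q·R. So φ is the negation of that single conjunction.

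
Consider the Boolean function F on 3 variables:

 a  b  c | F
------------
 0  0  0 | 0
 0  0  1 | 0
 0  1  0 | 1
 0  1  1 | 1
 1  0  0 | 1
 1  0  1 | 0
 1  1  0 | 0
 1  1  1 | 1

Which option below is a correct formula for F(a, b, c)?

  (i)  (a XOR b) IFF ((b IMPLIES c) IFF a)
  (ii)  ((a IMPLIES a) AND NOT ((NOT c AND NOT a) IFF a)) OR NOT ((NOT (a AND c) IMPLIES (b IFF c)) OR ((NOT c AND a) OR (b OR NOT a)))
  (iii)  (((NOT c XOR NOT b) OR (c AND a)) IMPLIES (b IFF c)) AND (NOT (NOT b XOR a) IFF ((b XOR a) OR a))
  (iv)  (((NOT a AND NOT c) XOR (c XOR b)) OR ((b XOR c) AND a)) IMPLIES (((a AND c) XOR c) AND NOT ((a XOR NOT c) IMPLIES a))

(i) fails at (0,0,0): the formula yields 1, F is 0.
(ii) fails at (0,0,0): the formula yields 1, F is 0.
(iii) fails at (0,0,0): the formula yields 1, F is 0.
Only (iv) survives; checking it on all 8 rows confirms it matches F.

iv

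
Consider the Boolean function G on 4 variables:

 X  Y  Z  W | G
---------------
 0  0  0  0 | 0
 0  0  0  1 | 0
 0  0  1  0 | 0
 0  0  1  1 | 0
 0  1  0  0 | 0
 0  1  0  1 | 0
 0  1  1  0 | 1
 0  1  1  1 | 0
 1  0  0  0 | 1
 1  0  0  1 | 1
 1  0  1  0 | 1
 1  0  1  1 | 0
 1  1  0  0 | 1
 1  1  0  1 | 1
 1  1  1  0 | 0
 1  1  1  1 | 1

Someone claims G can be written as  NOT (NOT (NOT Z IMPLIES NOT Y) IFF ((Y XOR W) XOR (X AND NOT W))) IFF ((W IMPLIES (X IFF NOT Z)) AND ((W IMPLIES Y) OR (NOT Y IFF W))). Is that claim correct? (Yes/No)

Check the formula against G row by row:
  X=0, Y=0, Z=0, W=0: formula gives 0, G = 0 ✓
  X=0, Y=0, Z=0, W=1: formula gives 0, G = 0 ✓
  X=0, Y=0, Z=1, W=0: formula gives 0, G = 0 ✓
  X=0, Y=0, Z=1, W=1: formula gives 1, but G = 0 ✗
Row (0,0,1,1) is a counterexample, so the formula is not equivalent to G.

No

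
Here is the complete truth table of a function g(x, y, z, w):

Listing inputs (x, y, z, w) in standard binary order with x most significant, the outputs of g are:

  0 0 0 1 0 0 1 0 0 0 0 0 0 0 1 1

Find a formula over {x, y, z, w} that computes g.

g(x, y, z, w) = (((((NOT x AND NOT y) AND z) AND w) OR (((NOT x AND y) AND z) AND NOT w)) OR (((x AND y) AND z) AND NOT w)) OR (((x AND y) AND z) AND w)

Collect the rows where g=1 — (0,0,1,1), (0,1,1,0), (1,1,1,0), (1,1,1,1) — and write one minterm per row: ¬x·¬y·z·w, ¬x·y·z·¬w, x·y·z·¬w, x·y·z·w. Their union (logical OR) reproduces the table exactly.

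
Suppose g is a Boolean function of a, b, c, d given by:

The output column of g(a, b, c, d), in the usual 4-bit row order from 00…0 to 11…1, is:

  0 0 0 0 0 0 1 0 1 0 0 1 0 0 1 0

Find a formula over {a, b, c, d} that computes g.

The 1-rows are (0,1,1,0), (1,0,0,0), (1,0,1,1), (1,1,1,0). Each contributes one minterm — ¬a·b·c·¬d; a·¬b·¬c·¬d; a·¬b·c·d; a·b·c·¬d — and their disjunction is a sum-of-products form of g.

g(a, b, c, d) = (((((¬a ∧ b) ∧ c) ∧ ¬d) ∨ (((a ∧ ¬b) ∧ ¬c) ∧ ¬d)) ∨ (((a ∧ ¬b) ∧ c) ∧ d)) ∨ (((a ∧ b) ∧ c) ∧ ¬d)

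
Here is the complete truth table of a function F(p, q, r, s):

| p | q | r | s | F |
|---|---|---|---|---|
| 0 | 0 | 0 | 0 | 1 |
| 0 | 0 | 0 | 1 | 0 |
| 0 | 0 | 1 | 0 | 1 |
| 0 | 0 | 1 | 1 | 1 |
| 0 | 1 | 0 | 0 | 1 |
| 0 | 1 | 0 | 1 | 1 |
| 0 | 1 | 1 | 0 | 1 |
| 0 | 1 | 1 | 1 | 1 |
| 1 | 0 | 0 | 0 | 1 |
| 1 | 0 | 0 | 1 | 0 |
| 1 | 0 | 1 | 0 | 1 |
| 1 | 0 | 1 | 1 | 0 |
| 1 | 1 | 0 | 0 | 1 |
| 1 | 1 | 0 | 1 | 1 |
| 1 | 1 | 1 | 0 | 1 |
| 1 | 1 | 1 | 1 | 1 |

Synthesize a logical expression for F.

F(p, q, r, s) = NOT (((((NOT p AND NOT q) AND NOT r) AND s) OR (((p AND NOT q) AND NOT r) AND s)) OR (((p AND NOT q) AND r) AND s))

The 0-rows are (0,0,0,1), (1,0,0,1), (1,0,1,1). Take each as a conjunction (¬p·¬q·¬r·s, p·¬q·¬r·s, p·¬q·r·s), form their disjunction, and complement — that gives a formula that is 1 everywhere F is.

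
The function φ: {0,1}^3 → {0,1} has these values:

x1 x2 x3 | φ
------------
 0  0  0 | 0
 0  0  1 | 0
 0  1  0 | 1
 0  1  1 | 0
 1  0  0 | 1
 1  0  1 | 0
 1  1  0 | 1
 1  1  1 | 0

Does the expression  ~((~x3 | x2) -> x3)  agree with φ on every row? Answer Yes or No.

Check the formula against φ row by row:
  x1=0, x2=0, x3=0: formula gives 1, but φ = 0 ✗
Since they disagree at (0,0,0), the expression is not a correct formula for φ.

No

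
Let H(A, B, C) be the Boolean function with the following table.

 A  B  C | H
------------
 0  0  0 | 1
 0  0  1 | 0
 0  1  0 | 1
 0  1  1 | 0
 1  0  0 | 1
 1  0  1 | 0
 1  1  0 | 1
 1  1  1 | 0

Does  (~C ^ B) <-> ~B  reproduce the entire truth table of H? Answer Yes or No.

Test each input against both H and the formula:
  A=0, B=0, C=0: formula gives 1, H = 1 ✓
  A=0, B=0, C=1: formula gives 0, H = 0 ✓
  A=0, B=1, C=0: formula gives 1, H = 1 ✓
  A=0, B=1, C=1: formula gives 0, H = 0 ✓
  A=1, B=0, C=0: formula gives 1, H = 1 ✓
  …and likewise for the remaining 3 rows.
No disagreement on any input; they are logically equivalent.

Yes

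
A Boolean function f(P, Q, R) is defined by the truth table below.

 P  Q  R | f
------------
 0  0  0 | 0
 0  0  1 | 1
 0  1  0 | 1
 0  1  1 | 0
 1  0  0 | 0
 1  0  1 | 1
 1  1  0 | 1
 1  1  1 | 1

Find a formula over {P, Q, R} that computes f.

f(P, Q, R) = ~((((~P & ~Q) & ~R) | ((~P & Q) & R)) | ((P & ~Q) & ~R))

The 0-rows are (0,0,0), (0,1,1), (1,0,0). Take each as a conjunction (¬P·¬Q·¬R, ¬P·Q·R, P·¬Q·¬R), form their disjunction, and complement — that gives a formula that is 1 everywhere f is.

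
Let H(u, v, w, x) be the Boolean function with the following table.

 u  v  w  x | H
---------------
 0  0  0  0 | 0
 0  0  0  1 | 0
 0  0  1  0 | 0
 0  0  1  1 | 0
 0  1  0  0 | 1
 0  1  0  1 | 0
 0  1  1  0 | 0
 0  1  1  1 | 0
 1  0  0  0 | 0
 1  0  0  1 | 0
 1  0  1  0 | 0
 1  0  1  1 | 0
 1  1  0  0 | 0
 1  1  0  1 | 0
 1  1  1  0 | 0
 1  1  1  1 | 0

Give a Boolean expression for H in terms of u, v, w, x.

Only row (0,1,0,0) gives 1. That row's minterm ¬u·v·¬w·¬x is H directly.

H(u, v, w, x) = ((NOT u AND v) AND NOT w) AND NOT x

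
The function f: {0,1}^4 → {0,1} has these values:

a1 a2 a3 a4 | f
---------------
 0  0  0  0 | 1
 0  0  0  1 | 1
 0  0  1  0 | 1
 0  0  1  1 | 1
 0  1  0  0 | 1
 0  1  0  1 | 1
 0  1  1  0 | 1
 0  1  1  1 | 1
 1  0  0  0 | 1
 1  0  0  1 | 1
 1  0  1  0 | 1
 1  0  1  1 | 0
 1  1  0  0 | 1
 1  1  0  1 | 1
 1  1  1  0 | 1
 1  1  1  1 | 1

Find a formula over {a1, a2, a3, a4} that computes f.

f is 0 on exactly one input, (1,0,1,1), whose minterm is a1·¬a2·a3·a4. So f is the negation of that single conjunction.

f(a1, a2, a3, a4) = not (((a1 and not a2) and a3) and a4)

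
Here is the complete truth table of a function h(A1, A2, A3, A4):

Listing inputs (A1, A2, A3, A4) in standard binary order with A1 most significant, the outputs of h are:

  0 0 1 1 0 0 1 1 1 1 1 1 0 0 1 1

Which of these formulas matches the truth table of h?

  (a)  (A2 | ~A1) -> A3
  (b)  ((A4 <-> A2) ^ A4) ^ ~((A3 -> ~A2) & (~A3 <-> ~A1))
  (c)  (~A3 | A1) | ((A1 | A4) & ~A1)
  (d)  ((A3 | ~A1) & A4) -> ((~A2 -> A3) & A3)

a

(b) fails at (0,0,0,0): the formula yields 1, h is 0.
(c) fails at (0,0,0,0): the formula yields 1, h is 0.
(d) fails at (0,0,0,0): the formula yields 1, h is 0.
That leaves (a). Evaluating it on every row reproduces the table of h exactly.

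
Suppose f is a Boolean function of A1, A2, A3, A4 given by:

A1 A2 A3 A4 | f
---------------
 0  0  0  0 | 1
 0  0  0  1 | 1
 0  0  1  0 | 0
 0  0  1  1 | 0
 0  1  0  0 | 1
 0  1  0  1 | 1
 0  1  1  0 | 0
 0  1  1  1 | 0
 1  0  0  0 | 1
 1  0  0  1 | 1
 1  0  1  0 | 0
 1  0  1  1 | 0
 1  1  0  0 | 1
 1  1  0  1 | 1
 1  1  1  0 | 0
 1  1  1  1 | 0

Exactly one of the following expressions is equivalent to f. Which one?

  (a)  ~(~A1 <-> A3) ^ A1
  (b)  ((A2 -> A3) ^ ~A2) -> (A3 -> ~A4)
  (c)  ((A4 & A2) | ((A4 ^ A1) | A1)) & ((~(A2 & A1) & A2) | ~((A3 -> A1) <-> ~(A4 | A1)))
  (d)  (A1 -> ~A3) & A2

a

(b) fails at (0,0,1,0): the formula yields 1, f is 0.
(c) fails at (0,0,0,0): the formula yields 0, f is 1.
(d) fails at (0,0,0,0): the formula yields 0, f is 1.
(a) is the remaining candidate, and it agrees with f on all 16 inputs.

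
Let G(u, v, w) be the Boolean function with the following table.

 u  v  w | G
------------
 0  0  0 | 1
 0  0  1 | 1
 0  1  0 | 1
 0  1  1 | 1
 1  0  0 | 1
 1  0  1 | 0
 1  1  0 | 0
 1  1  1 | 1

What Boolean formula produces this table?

G(u, v, w) = not (((u and not v) and w) or ((u and v) and not w))

G is 0 on only 2 rows — (1,0,1), (1,1,0). Writing each as a minterm (u·¬v·w, u·v·¬w) and OR-ing them characterizes exactly where G=0, so G is the negation of that disjunction.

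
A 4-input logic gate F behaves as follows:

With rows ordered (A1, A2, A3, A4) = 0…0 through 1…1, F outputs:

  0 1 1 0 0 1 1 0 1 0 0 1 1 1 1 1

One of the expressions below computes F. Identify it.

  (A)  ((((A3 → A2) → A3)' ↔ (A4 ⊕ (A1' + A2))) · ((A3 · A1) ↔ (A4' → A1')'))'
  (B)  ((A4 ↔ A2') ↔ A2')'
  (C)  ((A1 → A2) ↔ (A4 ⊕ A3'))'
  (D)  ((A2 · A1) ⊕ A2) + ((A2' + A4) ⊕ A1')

(B) fails at (0,0,0,0): the formula yields 1, F is 0.
(C) fails at (1,1,0,0): the formula yields 0, F is 1.
(D) fails at (0,0,0,1): the formula yields 0, F is 1.
That leaves (A). Evaluating it on every row reproduces the table of F exactly.

A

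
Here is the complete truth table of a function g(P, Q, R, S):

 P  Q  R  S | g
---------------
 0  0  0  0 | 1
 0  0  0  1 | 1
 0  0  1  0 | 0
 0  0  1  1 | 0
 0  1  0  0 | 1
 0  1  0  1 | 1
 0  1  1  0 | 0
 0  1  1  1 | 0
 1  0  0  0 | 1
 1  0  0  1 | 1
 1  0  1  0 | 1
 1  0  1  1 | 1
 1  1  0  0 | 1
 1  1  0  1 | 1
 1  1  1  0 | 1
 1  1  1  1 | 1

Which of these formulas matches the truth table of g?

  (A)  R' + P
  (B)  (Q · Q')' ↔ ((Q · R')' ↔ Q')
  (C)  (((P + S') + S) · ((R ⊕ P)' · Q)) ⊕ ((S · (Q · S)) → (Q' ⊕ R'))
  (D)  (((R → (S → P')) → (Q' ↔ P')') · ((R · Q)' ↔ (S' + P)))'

A

(B) disagrees with g on (0,0,1,0) (formula → 1, table → 0); rule it out.
(C) disagrees with g on (0,0,1,0) (formula → 1, table → 0); rule it out.
(D) disagrees with g on (0,0,1,0) (formula → 1, table → 0); rule it out.
That leaves (A). Evaluating it on every row reproduces the table of g exactly.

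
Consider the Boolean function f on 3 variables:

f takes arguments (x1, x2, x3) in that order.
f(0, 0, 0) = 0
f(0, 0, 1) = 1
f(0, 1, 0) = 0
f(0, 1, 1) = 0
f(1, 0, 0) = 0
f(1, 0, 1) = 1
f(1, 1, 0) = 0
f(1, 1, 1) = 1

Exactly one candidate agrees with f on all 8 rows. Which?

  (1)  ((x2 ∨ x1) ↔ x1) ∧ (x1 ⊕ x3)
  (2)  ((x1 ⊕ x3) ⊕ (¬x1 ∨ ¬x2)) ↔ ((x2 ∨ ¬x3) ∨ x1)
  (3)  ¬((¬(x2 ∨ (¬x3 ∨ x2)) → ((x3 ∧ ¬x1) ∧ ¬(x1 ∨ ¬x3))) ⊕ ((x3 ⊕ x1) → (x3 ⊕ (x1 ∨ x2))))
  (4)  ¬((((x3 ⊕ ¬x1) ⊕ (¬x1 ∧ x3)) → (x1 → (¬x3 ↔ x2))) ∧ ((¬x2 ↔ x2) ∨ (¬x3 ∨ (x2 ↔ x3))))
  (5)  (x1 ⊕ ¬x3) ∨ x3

(1) fails at (1,0,0): the formula yields 1, f is 0.
(2) fails at (0,0,0): the formula yields 1, f is 0.
(3) fails at (0,0,0): the formula yields 1, f is 0.
(5) fails at (0,0,0): the formula yields 1, f is 0.
That leaves (4). Evaluating it on every row reproduces the table of f exactly.

4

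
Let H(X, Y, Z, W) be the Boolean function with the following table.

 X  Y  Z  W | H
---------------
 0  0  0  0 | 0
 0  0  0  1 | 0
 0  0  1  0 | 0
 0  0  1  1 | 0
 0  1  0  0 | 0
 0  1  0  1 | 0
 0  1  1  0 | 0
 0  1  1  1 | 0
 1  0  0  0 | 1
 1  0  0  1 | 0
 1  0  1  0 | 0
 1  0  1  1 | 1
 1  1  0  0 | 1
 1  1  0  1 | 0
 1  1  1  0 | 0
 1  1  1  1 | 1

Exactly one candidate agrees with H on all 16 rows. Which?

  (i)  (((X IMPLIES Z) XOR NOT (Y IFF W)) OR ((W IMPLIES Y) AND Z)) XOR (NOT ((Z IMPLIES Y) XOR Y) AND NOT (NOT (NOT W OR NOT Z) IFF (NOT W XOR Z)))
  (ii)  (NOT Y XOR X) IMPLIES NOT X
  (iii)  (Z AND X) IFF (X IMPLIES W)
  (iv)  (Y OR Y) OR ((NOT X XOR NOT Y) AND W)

(i): at (0,0,0,0) it gives 1, but H = 0 — eliminated.
(ii): at (0,0,0,0) it gives 1, but H = 0 — eliminated.
(iv): at (0,1,0,0) it gives 1, but H = 0 — eliminated.
Only (iii) survives; checking it on all 16 rows confirms it matches H.

iii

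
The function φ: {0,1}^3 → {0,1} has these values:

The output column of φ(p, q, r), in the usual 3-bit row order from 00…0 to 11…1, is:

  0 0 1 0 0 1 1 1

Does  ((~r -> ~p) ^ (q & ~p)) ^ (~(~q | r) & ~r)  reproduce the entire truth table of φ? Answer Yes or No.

No

Test each input against both φ and the formula:
  p=0, q=0, r=0: formula gives 1, but φ = 0 ✗
A single disagreement suffices: at (0,0,0) they differ, so the formula does not compute φ.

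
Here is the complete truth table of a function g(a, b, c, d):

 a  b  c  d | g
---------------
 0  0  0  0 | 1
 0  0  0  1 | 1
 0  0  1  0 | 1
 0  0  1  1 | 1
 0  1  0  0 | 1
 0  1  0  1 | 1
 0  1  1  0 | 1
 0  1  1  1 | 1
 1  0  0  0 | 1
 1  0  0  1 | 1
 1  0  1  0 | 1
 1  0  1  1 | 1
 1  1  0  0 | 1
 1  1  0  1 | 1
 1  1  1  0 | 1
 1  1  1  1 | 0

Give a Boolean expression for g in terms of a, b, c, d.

The output is 0 only when every input is 1 — NAND of all inputs.

g(a, b, c, d) = NOT (((a AND b) AND c) AND d)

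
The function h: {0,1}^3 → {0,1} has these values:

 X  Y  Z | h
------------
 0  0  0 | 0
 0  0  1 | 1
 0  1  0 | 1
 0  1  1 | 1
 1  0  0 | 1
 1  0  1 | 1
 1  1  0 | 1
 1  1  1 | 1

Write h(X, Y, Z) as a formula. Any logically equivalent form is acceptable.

h(X, Y, Z) = (X or Y) or Z

The output is 1 whenever at least one input is 1 — the OR of all inputs.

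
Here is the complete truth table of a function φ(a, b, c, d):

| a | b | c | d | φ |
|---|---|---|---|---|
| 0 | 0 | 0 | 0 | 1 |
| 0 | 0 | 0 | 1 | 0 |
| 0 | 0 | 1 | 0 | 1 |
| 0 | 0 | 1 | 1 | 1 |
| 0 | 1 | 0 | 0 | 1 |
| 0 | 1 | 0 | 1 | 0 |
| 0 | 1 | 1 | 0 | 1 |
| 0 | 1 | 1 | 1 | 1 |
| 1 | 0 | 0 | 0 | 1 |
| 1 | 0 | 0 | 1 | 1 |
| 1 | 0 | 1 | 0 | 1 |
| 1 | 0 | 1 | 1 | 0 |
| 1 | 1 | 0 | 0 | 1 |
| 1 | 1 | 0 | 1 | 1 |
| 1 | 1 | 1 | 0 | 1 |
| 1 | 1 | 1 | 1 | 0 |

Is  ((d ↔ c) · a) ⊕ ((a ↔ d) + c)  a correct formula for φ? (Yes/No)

Test each input against both φ and the formula:
  a=0, b=0, c=0, d=0: formula gives 1, φ = 1 ✓
  a=0, b=0, c=0, d=1: formula gives 0, φ = 0 ✓
  a=0, b=0, c=1, d=0: formula gives 1, φ = 1 ✓
  a=0, b=0, c=1, d=1: formula gives 1, φ = 1 ✓
  …and likewise for the remaining 12 rows.
No disagreement on any input; they are logically equivalent.

Yes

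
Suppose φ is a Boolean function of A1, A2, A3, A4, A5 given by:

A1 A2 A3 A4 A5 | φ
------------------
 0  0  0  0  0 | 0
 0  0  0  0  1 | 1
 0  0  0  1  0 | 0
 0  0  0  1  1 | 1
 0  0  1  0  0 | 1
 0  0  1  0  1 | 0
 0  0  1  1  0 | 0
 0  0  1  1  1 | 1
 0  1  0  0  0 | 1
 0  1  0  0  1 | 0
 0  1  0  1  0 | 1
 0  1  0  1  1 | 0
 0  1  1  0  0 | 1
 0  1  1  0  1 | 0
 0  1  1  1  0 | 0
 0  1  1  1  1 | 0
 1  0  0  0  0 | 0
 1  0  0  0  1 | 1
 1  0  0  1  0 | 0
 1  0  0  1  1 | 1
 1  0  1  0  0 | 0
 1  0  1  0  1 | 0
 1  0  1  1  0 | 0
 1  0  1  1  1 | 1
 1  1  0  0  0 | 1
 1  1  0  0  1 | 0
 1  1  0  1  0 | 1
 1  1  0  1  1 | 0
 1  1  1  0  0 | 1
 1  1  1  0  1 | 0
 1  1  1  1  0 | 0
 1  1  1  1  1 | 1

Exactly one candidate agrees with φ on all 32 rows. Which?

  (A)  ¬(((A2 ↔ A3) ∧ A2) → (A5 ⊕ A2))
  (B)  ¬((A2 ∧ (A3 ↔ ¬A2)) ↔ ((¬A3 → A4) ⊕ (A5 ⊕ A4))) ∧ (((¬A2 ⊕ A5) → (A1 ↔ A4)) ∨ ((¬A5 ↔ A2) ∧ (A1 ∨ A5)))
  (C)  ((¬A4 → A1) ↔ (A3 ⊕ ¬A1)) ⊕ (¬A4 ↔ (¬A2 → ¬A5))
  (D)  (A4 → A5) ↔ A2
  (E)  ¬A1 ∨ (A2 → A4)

(A): at (0,0,0,0,1) it gives 0, but φ = 1 — eliminated.
(C): at (0,0,0,0,0) it gives 1, but φ = 0 — eliminated.
(D): at (0,0,0,0,1) it gives 0, but φ = 1 — eliminated.
(E): at (0,0,0,0,0) it gives 1, but φ = 0 — eliminated.
That leaves (B). Evaluating it on every row reproduces the table of φ exactly.

B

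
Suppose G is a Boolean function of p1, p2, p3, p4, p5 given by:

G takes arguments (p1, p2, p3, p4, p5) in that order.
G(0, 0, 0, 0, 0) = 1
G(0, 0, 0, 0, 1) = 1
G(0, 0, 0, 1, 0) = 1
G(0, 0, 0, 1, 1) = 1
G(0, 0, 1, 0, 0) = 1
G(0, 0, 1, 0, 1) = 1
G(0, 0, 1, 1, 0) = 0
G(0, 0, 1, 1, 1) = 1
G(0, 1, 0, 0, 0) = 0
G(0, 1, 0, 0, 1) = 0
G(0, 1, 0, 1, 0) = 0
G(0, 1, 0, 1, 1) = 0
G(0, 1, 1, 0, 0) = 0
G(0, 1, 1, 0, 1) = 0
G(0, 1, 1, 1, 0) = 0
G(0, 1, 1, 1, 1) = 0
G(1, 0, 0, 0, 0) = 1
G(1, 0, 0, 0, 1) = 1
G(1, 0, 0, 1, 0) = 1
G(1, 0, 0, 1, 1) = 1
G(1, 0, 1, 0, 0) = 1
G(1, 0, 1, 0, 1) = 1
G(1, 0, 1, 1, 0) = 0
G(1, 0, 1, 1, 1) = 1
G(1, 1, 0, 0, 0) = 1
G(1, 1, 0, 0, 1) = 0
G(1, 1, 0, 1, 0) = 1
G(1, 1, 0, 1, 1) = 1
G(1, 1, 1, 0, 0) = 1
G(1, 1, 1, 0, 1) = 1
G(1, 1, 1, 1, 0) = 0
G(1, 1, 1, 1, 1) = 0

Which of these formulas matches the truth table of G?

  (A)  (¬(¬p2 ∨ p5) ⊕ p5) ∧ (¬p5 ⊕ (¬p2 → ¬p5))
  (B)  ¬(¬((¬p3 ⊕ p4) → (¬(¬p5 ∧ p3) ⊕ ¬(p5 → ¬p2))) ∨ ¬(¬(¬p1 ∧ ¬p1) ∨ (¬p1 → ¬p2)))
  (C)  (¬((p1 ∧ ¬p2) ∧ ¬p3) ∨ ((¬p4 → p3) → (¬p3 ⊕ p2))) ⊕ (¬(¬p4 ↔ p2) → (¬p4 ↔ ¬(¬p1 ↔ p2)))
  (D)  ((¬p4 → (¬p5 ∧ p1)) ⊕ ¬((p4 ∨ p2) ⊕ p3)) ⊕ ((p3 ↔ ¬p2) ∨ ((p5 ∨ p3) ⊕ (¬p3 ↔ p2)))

B

(A) fails at (0,0,0,0,0): the formula yields 0, G is 1.
(C) fails at (0,0,0,0,0): the formula yields 0, G is 1.
(D) fails at (0,0,0,0,1): the formula yields 0, G is 1.
That leaves (B). Evaluating it on every row reproduces the table of G exactly.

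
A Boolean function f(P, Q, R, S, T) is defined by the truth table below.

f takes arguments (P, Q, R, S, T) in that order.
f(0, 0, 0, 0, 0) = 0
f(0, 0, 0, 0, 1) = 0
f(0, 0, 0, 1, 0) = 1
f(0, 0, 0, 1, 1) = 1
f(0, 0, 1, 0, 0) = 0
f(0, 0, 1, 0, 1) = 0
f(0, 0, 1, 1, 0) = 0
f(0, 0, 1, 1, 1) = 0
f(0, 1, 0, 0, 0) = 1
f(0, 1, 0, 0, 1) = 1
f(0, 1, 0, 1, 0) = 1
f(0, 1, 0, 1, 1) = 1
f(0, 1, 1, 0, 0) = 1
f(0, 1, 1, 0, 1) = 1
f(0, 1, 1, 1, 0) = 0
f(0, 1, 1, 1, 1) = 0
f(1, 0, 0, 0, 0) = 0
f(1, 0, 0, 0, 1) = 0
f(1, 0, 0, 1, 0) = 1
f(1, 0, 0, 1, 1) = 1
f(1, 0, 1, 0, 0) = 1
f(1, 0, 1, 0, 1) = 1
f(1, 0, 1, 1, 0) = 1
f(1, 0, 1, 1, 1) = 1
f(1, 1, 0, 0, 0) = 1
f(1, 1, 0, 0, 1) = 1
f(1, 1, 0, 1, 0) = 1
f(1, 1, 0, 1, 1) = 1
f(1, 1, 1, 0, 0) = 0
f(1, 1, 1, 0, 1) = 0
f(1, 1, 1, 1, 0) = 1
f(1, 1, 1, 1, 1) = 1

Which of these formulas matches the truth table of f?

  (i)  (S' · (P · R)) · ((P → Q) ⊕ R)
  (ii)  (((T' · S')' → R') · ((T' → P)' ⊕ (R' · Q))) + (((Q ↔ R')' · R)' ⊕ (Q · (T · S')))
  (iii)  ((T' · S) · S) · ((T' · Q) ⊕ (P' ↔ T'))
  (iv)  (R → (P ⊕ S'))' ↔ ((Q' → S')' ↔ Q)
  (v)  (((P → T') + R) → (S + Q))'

(i) fails at (0,0,0,1,0): the formula yields 0, f is 1.
(ii) fails at (0,0,0,0,0): the formula yields 1, f is 0.
(iii) fails at (0,0,0,1,1): the formula yields 0, f is 1.
(v) fails at (0,0,0,0,0): the formula yields 1, f is 0.
(iv) is the remaining candidate, and it agrees with f on all 32 inputs.

iv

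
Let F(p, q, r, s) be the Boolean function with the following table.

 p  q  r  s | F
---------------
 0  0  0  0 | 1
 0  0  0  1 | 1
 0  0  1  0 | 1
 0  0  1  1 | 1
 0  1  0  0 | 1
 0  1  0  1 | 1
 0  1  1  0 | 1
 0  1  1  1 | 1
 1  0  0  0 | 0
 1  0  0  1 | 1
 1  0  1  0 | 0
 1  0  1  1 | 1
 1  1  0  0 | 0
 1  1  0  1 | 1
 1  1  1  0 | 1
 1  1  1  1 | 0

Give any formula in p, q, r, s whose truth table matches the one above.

F is 0 on only 4 rows — (1,0,0,0), (1,0,1,0), (1,1,0,0), (1,1,1,1). Writing each as a minterm (p·¬q·¬r·¬s, p·¬q·r·¬s, p·q·¬r·¬s, p·q·r·s) and OR-ing them characterizes exactly where F=0, so F is the negation of that disjunction.

F(p, q, r, s) = ¬((((((p ∧ ¬q) ∧ ¬r) ∧ ¬s) ∨ (((p ∧ ¬q) ∧ r) ∧ ¬s)) ∨ (((p ∧ q) ∧ ¬r) ∧ ¬s)) ∨ (((p ∧ q) ∧ r) ∧ s))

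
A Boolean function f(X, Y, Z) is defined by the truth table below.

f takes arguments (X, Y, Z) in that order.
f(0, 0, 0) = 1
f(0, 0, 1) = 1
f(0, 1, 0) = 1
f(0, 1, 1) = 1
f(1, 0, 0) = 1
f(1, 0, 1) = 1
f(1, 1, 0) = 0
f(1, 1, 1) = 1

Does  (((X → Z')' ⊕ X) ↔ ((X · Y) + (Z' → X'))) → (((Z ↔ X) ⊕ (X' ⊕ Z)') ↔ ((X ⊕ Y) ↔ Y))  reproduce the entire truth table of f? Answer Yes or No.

Check the formula against f row by row:
  X=0, Y=0, Z=0: formula gives 1, f = 1 ✓
  X=0, Y=0, Z=1: formula gives 1, f = 1 ✓
  X=0, Y=1, Z=0: formula gives 1, f = 1 ✓
  X=0, Y=1, Z=1: formula gives 1, f = 1 ✓
  X=1, Y=0, Z=0: formula gives 1, f = 1 ✓
  … (the remaining 3 rows also agree.)
Every row agrees, so the formula is equivalent.

Yes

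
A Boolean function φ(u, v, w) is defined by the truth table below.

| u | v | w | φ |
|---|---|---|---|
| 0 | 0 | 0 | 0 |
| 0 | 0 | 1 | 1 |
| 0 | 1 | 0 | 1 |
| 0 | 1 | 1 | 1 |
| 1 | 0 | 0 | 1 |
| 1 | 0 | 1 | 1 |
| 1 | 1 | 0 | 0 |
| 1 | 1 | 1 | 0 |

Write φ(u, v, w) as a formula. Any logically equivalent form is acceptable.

There are just 3 zero rows: (0,0,0), (1,1,0), (1,1,1). Their minterms are ¬u·¬v·¬w, u·v·¬w, u·v·w; the OR of those covers precisely the 0-outputs, and negating it yields φ.

φ(u, v, w) = ¬((((¬u ∧ ¬v) ∧ ¬w) ∨ ((u ∧ v) ∧ ¬w)) ∨ ((u ∧ v) ∧ w))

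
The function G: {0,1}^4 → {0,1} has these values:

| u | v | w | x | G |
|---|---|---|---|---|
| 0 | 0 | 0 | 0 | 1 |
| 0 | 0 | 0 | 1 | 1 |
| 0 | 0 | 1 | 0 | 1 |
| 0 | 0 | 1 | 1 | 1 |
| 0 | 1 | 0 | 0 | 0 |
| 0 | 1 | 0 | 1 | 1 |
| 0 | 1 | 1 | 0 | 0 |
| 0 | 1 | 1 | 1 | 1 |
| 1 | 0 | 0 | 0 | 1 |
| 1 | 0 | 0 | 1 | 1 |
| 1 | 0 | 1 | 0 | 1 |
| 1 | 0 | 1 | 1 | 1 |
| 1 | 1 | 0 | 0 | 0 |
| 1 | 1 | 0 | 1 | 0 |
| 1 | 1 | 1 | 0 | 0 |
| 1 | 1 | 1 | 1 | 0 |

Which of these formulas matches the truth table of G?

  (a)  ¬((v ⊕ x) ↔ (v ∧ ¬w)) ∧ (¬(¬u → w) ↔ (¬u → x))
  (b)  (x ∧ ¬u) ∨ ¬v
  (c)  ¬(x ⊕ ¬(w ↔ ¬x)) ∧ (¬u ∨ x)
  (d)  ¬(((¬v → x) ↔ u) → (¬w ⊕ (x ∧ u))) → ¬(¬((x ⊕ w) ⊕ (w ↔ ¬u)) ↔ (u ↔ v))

(a): at (0,0,0,0) it gives 0, but G = 1 — eliminated.
(c): at (0,0,0,0) it gives 0, but G = 1 — eliminated.
(d): at (0,0,1,0) it gives 0, but G = 1 — eliminated.
(b) is the remaining candidate, and it agrees with G on all 16 inputs.

b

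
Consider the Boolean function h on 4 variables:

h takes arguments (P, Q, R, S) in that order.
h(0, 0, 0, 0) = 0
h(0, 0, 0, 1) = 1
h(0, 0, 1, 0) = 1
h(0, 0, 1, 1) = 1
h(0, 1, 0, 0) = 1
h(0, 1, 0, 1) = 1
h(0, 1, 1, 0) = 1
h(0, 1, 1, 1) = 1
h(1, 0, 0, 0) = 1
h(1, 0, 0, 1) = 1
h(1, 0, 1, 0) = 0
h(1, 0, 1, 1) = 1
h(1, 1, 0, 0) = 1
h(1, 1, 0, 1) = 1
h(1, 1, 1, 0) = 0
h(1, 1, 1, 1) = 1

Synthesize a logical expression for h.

The 0-rows are (0,0,0,0), (1,0,1,0), (1,1,1,0). Take each as a conjunction (¬P·¬Q·¬R·¬S, P·¬Q·R·¬S, P·Q·R·¬S), form their disjunction, and complement — that gives a formula that is 1 everywhere h is.

h(P, Q, R, S) = ¬(((((¬P ∧ ¬Q) ∧ ¬R) ∧ ¬S) ∨ (((P ∧ ¬Q) ∧ R) ∧ ¬S)) ∨ (((P ∧ Q) ∧ R) ∧ ¬S))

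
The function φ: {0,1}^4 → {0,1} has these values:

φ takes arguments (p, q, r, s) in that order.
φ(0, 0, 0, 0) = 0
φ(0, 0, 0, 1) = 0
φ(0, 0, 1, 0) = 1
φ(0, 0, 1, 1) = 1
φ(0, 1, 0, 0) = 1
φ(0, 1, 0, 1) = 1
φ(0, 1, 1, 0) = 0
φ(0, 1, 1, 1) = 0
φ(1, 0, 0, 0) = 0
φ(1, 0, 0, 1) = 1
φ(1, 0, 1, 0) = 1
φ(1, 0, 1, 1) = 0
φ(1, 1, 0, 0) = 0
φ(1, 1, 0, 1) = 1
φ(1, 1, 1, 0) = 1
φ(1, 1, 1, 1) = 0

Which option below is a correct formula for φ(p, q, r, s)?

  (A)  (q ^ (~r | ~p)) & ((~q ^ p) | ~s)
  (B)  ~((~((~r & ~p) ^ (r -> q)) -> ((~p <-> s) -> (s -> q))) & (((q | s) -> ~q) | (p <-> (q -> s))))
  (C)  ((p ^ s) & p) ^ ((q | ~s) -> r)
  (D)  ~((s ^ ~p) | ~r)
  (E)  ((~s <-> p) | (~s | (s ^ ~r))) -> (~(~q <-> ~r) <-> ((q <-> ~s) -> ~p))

(A) fails at (0,0,0,0): the formula yields 1, φ is 0.
(B) fails at (0,0,0,1): the formula yields 1, φ is 0.
(C) fails at (0,0,0,1): the formula yields 1, φ is 0.
(D) fails at (0,0,1,0): the formula yields 0, φ is 1.
That leaves (E). Evaluating it on every row reproduces the table of φ exactly.

E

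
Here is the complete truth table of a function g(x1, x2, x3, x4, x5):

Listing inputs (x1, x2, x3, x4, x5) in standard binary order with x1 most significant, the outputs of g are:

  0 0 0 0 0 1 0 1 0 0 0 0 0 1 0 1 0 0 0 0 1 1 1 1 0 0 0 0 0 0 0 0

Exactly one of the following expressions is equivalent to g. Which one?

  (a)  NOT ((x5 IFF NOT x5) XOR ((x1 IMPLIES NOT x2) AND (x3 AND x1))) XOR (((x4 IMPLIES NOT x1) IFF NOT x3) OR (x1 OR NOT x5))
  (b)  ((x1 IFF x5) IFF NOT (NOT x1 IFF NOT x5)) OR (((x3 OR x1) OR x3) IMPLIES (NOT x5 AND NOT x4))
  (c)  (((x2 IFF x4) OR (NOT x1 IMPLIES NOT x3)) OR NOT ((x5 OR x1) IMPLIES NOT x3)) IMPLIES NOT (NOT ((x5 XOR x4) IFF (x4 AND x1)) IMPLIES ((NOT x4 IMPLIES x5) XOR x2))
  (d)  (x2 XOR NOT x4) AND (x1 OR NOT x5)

(b): at (0,0,0,0,0) it gives 1, but g = 0 — eliminated.
(c): at (0,0,1,0,1) it gives 0, but g = 1 — eliminated.
(d): at (0,0,0,0,0) it gives 1, but g = 0 — eliminated.
That leaves (a). Evaluating it on every row reproduces the table of g exactly.

a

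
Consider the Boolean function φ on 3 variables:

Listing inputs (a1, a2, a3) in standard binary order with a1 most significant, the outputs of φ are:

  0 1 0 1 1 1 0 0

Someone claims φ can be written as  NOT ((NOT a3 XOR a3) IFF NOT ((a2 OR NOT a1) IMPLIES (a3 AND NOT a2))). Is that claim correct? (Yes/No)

No

Evaluate NOT ((NOT a3 XOR a3) IFF NOT ((a2 OR NOT a1) IMPLIES (a3 AND NOT a2))) on each row and compare to φ:
  a1=0, a2=0, a3=0: formula gives 0, φ = 0 ✓
  a1=0, a2=0, a3=1: formula gives 1, φ = 1 ✓
  a1=0, a2=1, a3=0: formula gives 0, φ = 0 ✓
  a1=0, a2=1, a3=1: formula gives 0, but φ = 1 ✗
Row (0,1,1) is a counterexample, so the formula is not equivalent to φ.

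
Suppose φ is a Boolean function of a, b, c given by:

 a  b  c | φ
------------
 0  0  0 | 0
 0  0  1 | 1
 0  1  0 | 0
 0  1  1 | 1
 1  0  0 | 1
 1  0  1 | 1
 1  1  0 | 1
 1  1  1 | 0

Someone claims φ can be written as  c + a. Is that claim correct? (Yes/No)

No

Test each input against both φ and the formula:
  a=0, b=0, c=0: formula gives 0, φ = 0 ✓
  a=0, b=0, c=1: formula gives 1, φ = 1 ✓
  a=0, b=1, c=0: formula gives 0, φ = 0 ✓
  a=0, b=1, c=1: formula gives 1, φ = 1 ✓
  a=1, b=0, c=0: formula gives 1, φ = 1 ✓
  …
  a=1, b=1, c=1: formula gives 1, but φ = 0 ✗
A single disagreement suffices: at (1,1,1) they differ, so the formula does not compute φ.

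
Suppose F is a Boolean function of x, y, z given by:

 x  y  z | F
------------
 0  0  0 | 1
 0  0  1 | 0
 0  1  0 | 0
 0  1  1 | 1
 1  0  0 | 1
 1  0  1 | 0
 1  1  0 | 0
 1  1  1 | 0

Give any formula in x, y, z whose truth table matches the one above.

F(x, y, z) = (((~x & ~y) & ~z) | ((~x & y) & z)) | ((x & ~y) & ~z)

F=1 on 3 inputs: (0,0,0), (0,1,1), (1,0,0). Reading each as a conjunction of literals (¬x·¬y·¬z, ¬x·y·z, x·¬y·¬z) and taking the OR gives the canonical DNF.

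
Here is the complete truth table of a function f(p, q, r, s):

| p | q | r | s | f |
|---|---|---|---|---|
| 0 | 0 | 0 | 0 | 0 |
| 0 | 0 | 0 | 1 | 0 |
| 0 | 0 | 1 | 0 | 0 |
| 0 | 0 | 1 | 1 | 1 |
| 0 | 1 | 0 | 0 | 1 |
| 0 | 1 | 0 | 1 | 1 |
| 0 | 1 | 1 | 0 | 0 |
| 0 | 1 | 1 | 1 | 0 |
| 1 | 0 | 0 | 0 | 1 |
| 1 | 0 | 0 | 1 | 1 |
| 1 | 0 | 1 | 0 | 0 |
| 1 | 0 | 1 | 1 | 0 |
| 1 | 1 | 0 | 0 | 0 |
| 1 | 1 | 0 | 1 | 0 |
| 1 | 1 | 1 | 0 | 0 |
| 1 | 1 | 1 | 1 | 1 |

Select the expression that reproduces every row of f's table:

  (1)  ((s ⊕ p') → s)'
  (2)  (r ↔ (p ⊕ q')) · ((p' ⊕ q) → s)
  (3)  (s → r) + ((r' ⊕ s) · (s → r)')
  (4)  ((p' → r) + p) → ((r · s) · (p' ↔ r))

(1) disagrees with f on (0,0,0,0) (formula → 1, table → 0); rule it out.
(3) disagrees with f on (0,0,0,0) (formula → 1, table → 0); rule it out.
(4) disagrees with f on (0,0,0,0) (formula → 1, table → 0); rule it out.
Only (2) survives; checking it on all 16 rows confirms it matches f.

2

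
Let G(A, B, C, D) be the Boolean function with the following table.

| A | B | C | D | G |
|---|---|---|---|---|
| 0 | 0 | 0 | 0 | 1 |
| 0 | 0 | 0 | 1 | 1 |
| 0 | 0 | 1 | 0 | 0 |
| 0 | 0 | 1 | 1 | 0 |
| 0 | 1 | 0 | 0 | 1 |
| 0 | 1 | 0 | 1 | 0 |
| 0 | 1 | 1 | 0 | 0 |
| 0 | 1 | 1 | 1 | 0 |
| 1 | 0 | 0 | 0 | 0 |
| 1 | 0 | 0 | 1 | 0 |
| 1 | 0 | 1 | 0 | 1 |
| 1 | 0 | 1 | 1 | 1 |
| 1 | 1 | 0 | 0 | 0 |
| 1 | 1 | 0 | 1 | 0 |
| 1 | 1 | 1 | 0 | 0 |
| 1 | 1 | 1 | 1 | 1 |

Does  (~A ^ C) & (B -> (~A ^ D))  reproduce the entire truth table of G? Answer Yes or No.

Yes

Evaluate (~A ^ C) & (B -> (~A ^ D)) on each row and compare to G:
  A=0, B=0, C=0, D=0: formula gives 1, G = 1 ✓
  A=0, B=0, C=0, D=1: formula gives 1, G = 1 ✓
  A=0, B=0, C=1, D=0: formula gives 0, G = 0 ✓
  A=0, B=0, C=1, D=1: formula gives 0, G = 0 ✓
  … (the remaining 12 rows also agree.)
No disagreement on any input; they are logically equivalent.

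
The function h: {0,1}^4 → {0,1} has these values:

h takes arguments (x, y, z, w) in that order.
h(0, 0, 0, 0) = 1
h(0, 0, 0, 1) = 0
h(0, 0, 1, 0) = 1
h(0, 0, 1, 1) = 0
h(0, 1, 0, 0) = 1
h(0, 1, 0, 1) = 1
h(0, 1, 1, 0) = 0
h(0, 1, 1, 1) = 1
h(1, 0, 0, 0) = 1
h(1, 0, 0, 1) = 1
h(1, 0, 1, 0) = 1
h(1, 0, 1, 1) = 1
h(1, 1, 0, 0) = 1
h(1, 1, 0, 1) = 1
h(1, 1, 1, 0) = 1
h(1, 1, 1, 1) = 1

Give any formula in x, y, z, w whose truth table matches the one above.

h is 0 on only 3 rows — (0,0,0,1), (0,0,1,1), (0,1,1,0). Writing each as a minterm (¬x·¬y·¬z·w, ¬x·¬y·z·w, ¬x·y·z·¬w) and OR-ing them characterizes exactly where h=0, so h is the negation of that disjunction.

h(x, y, z, w) = not (((((not x and not y) and not z) and w) or (((not x and not y) and z) and w)) or (((not x and y) and z) and not w))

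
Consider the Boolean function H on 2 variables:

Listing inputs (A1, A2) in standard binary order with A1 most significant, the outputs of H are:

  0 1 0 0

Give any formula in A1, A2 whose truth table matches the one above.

H(A1, A2) = ~A1 & A2

1 only at (0,1): NOT A1 AND A2.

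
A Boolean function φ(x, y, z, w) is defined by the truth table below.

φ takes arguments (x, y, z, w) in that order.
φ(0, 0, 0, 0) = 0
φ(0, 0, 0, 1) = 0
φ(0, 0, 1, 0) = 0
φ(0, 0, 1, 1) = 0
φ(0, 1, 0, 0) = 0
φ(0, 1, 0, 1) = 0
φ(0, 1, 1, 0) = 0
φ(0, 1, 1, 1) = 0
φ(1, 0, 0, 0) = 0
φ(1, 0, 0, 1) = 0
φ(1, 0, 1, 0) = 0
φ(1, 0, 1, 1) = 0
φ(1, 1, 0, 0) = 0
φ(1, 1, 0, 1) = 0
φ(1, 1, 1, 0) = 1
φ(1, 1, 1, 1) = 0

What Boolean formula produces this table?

Only row (1,1,1,0) gives 1. That row's minterm x·y·z·¬w is φ directly.

φ(x, y, z, w) = ((x ∧ y) ∧ z) ∧ ¬w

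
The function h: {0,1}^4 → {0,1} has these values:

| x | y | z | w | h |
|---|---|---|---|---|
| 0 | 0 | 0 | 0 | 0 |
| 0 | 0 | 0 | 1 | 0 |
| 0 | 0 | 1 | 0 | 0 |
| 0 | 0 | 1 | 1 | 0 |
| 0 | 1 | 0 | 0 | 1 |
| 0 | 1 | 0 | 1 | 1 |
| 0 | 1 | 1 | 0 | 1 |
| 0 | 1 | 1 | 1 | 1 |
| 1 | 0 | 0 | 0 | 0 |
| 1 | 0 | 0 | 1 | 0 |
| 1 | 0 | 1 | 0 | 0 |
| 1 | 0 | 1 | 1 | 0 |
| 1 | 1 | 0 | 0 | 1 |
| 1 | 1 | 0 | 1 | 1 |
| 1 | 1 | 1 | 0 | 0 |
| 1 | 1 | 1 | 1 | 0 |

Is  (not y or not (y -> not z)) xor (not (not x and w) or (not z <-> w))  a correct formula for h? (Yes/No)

No

Test each input against both h and the formula:
  x=0, y=0, z=0, w=0: formula gives 0, h = 0 ✓
  x=0, y=0, z=0, w=1: formula gives 0, h = 0 ✓
  x=0, y=0, z=1, w=0: formula gives 0, h = 0 ✓
  x=0, y=0, z=1, w=1: formula gives 1, but h = 0 ✗
A single disagreement suffices: at (0,0,1,1) they differ, so the formula does not compute h.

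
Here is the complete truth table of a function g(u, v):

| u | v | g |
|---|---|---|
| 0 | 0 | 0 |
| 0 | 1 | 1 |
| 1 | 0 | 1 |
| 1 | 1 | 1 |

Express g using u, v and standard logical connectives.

g(u, v) = u or v

The output is 1 whenever at least one input is 1 — the OR of all inputs.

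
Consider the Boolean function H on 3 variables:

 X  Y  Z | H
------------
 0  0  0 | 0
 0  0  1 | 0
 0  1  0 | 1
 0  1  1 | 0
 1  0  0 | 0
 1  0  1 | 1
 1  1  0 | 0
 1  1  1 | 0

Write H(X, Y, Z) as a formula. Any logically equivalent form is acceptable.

Collect the rows where H=1 — (0,1,0), (1,0,1) — and write one minterm per row: ¬X·Y·¬Z, X·¬Y·Z. Their union (logical OR) reproduces the table exactly.

H(X, Y, Z) = ((X' · Y) · Z') + ((X · Y') · Z)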